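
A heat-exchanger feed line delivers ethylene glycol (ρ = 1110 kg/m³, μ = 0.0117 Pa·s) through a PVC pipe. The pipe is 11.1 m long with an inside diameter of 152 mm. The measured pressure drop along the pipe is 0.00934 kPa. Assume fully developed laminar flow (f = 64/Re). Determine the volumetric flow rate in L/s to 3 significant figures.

For laminar flow, f = 64/Re with Re = ρVD/μ, so Darcy-Weisbach reduces to ΔP = 32μLV/D². Solving for V: V = ΔP·D²/(32μL) = 9.34·(0.152)²/(32·0.0117·11.1) = 0.05192 m/s.
Check: Re = ρVD/μ = 1110·0.05192·0.152/0.0117 = 748.8 < 2300, so the laminar assumption holds.
Q = V·A = 0.05192·(π/4·0.152²) = 0.0009422 m³/s = 0.942 L/s.

Q ≈ 0.942 L/s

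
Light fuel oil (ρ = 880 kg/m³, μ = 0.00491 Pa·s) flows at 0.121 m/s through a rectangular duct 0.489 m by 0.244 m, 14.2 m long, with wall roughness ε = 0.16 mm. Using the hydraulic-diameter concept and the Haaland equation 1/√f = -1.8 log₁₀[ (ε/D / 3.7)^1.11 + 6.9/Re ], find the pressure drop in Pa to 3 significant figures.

ΔP ≈ 9.71 Pa

Hydraulic diameter D_h = 4A/P = 4·(0.489·0.244)/(2·(0.489+0.244)) = 0.4773/1.466 = 0.3256 m.
Re = ρVD_h/μ = 880·0.121·0.3256/0.00491 = 7060.
ε/D_h = 0.00016/0.3256 = 0.000491; Haaland gives 1/√f = -1.8 log₁₀[4.98e-05+0.000977] = 5.379, so f = 0.03456.
ΔP = f(L/D_h)(ρV²/2) = 0.03456·14.2/0.3256·6.442 = 9.711 Pa.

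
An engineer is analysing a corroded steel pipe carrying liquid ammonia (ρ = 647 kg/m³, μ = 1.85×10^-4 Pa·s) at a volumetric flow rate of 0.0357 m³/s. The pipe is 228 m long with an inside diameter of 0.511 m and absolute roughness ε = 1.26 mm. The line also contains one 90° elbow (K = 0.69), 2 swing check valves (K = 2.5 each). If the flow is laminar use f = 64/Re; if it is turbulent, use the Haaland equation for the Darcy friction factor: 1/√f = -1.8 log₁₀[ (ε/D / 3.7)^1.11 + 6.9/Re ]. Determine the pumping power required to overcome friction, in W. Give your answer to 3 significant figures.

Cross-sectional area A = πD²/4 = π(0.511)²/4 = 0.2051 m²; mean velocity V = Q/A = 0.0357/0.2051 = 0.1741 m/s.
Reynolds number Re = ρVD/μ = 647 · 0.1741 · 0.511 / 0.000185 = 3.111e+05.
Re > 4000 → turbulent. Relative roughness ε/D = 0.00126/0.511 = 0.00247. Haaland: 1/√f = -1.8 log₁₀[(0.00247/3.7)^1.11 + 6.9/3.111e+05] = -1.8 log₁₀[0.000298 + 2.22e-05] = 6.29, so f = 0.02528.
Total minor-loss coefficient ΣK = 1·0.69 + 2·2.5 = 5.69.
ΔP = [f·L/D + ΣK]·(ρV²/2) = [0.02528·228/0.511 + 5.69]·(647·0.1741²/2) = [11.28 + 5.69]·9.803 = 166.3 Pa.
Pumping power P = QΔP = 0.0357·166.3 = 5.938 W = 5.94 W.

P ≈ 5.94 W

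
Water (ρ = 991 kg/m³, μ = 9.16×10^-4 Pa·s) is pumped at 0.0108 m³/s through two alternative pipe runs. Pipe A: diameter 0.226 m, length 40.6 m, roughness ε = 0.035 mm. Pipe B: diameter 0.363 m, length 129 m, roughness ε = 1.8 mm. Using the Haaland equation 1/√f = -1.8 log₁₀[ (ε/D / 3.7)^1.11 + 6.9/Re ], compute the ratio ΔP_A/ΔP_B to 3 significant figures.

ΔP_A/ΔP_B ≈ 2.08

Pipe A: V = Q/A = 0.0108/0.04011 = 0.2692 m/s; Re = 6.583e+04; ε/D = 0.000155; Haaland → f = 0.02003; ΔP_A = f(L/D)(ρV²/2) = 129.2 Pa.
Pipe B: V = Q/A = 0.0108/0.1035 = 0.1044 m/s; Re = 4.098e+04; ε/D = 0.00496; Haaland → f = 0.03236; ΔP_B = f(L/D)(ρV²/2) = 62.05 Pa.
ΔP_A/ΔP_B = 129.2/62.05 = 2.08.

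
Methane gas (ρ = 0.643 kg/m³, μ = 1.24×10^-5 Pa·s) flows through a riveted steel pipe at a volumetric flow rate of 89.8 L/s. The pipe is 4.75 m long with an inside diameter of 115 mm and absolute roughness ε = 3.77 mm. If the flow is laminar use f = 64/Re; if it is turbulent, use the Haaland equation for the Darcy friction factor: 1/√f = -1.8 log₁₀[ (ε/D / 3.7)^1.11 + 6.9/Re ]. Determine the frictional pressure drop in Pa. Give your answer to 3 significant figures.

Q = 89.8 L/s = 89.8/1000 = 0.0898 m³/s.
Cross-sectional area A = πD²/4 = π(0.115)²/4 = 0.01039 m²; mean velocity V = Q/A = 0.0898/0.01039 = 8.646 m/s.
Reynolds number Re = ρVD/μ = 0.643 · 8.646 · 0.115 / 1.24e-05 = 5.156e+04.
Re > 4000 → turbulent. Relative roughness ε/D = 0.00377/0.115 = 0.0328. Haaland: 1/√f = -1.8 log₁₀[(0.0328/3.7)^1.11 + 6.9/5.156e+04] = -1.8 log₁₀[0.00527 + 0.000134] = 4.081, so f = 0.06003.
Darcy-Weisbach: ΔP = f(L/D)(ρV²/2) = 0.06003·(4.75/0.115)·(0.643·8.646²/2) = 0.06003·41.3·24.03 = 59.59 Pa.

ΔP ≈ 59.6 Pa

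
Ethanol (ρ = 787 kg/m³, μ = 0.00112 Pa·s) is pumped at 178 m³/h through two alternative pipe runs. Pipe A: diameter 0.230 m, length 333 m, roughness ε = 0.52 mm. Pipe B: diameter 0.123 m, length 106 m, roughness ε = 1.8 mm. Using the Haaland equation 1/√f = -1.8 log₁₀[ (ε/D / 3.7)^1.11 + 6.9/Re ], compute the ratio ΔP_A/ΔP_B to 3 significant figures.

Pipe A: V = Q/A = 0.04944/0.04155 = 1.19 m/s; Re = 1.923e+05; ε/D = 0.00226; Haaland → f = 0.025; ΔP_A = f(L/D)(ρV²/2) = 2.017e+04 Pa.
Pipe B: V = Q/A = 0.04944/0.01188 = 4.161 m/s; Re = 3.596e+05; ε/D = 0.0146; Haaland → f = 0.04351; ΔP_B = f(L/D)(ρV²/2) = 2.555e+05 Pa.
ΔP_A/ΔP_B = 2.017e+04/2.555e+05 = 0.0790.

ΔP_A/ΔP_B ≈ 0.0790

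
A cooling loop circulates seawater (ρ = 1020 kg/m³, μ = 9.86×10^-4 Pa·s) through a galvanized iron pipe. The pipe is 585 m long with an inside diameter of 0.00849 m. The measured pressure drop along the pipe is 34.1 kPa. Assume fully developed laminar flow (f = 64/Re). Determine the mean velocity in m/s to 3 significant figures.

V ≈ 0.133 m/s

For laminar flow, f = 64/Re with Re = ρVD/μ, so Darcy-Weisbach reduces to ΔP = 32μLV/D². Solving for V: V = ΔP·D²/(32μL) = 3.41e+04·(0.00849)²/(32·0.000986·585) = 0.1332 m/s.
Check: Re = ρVD/μ = 1020·0.1332·0.00849/0.000986 = 1170 < 2300, so the laminar assumption holds.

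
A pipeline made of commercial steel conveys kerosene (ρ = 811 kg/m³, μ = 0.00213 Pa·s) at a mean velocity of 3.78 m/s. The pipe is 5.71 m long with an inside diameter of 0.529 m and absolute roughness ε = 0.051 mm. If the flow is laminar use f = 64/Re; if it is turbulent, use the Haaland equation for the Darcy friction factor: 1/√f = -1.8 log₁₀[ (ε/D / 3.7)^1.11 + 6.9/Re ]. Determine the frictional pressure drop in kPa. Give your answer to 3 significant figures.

ΔP ≈ 0.851 kPa

Reynolds number Re = ρVD/μ = 811 · 3.78 · 0.529 / 0.00213 = 7.614e+05.
Re > 4000 → turbulent. Relative roughness ε/D = 5.1e-05/0.529 = 9.64e-05. Haaland: 1/√f = -1.8 log₁₀[(9.64e-05/3.7)^1.11 + 6.9/7.614e+05] = -1.8 log₁₀[8.16e-06 + 9.06e-06] = 8.575, so f = 0.0136.
Darcy-Weisbach: ΔP = f(L/D)(ρV²/2) = 0.0136·(5.71/0.529)·(811·3.78²/2) = 0.0136·10.79·5794 = 850.5 Pa.
ΔP = 850.5 Pa = 0.851 kPa.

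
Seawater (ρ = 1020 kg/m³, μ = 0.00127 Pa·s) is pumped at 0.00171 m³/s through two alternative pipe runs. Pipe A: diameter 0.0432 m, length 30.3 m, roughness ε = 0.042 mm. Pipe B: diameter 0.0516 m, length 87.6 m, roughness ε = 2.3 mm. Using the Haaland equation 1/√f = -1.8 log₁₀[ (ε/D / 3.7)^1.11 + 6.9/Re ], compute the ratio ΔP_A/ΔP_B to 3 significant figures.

ΔP_A/ΔP_B ≈ 0.298

Pipe A: V = Q/A = 0.00171/0.001466 = 1.167 m/s; Re = 4.048e+04; ε/D = 0.000972; Haaland → f = 0.02438; ΔP_A = f(L/D)(ρV²/2) = 1.187e+04 Pa.
Pipe B: V = Q/A = 0.00171/0.002091 = 0.8177 m/s; Re = 3.389e+04; ε/D = 0.0446; Haaland → f = 0.06877; ΔP_B = f(L/D)(ρV²/2) = 3.982e+04 Pa.
ΔP_A/ΔP_B = 1.187e+04/3.982e+04 = 0.298.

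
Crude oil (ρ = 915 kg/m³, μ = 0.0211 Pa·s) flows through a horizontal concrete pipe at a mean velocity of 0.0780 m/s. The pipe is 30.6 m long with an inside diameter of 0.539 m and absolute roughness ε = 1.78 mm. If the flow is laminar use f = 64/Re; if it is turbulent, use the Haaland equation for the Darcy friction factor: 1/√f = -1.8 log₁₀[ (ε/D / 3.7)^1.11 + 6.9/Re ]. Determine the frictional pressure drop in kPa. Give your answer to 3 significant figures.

ΔP ≈ 0.00555 kPa

Reynolds number Re = ρVD/μ = 915 · 0.078 · 0.539 / 0.0211 = 1823.
Re < 2300 → laminar flow, so f = 64/Re = 64/1823 = 0.0351 (the turbulent correlation is not needed).
Darcy-Weisbach: ΔP = f(L/D)(ρV²/2) = 0.0351·(30.6/0.539)·(915·0.078²/2) = 0.0351·56.77·2.783 = 5.547 Pa.
ΔP = 5.547 Pa = 0.00555 kPa.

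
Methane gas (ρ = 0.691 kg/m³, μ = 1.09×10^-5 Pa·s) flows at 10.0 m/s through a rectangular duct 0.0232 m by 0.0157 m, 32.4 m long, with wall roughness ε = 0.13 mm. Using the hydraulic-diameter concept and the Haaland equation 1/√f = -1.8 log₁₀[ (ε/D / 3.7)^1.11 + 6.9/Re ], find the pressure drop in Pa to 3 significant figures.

Hydraulic diameter D_h = 4A/P = 4·(0.0232·0.0157)/(2·(0.0232+0.0157)) = 0.001457/0.0778 = 0.01873 m.
Re = ρVD_h/μ = 0.691·10·0.01873/1.09e-05 = 1.187e+04.
ε/D_h = 0.00013/0.01873 = 0.00694; Haaland gives 1/√f = -1.8 log₁₀[0.00094+0.000581] = 5.072, so f = 0.03887.
ΔP = f(L/D_h)(ρV²/2) = 0.03887·32.4/0.01873·34.55 = 2324 Pa.

ΔP ≈ 2320 Pa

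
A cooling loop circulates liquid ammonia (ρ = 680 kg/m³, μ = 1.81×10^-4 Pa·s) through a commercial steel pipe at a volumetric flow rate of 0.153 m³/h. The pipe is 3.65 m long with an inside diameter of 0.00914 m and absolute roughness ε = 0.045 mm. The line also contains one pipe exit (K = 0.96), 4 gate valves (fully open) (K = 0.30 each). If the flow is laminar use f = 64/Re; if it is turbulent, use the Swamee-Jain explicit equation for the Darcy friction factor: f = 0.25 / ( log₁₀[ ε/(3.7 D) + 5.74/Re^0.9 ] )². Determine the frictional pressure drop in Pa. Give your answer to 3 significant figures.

Q = 0.153 m³/h = 0.153/3600 = 4.25e-05 m³/s.
Cross-sectional area A = πD²/4 = π(0.00914)²/4 = 6.561e-05 m²; mean velocity V = Q/A = 4.25e-05/6.561e-05 = 0.6477 m/s.
Reynolds number Re = ρVD/μ = 680 · 0.6477 · 0.00914 / 0.000181 = 2.224e+04.
Re > 4000 → turbulent. Relative roughness ε/D = 4.5e-05/0.00914 = 0.00492. Swamee-Jain: f = 0.25/(log₁₀[0.00492/3.7 + 5.74/2.224e+04^0.9])² = 0.25/(log₁₀[0.00133 + 0.000702])² = 0.25/(-2.692)² = 0.0345.
Total minor-loss coefficient ΣK = 1·0.96 + 4·0.3 = 2.16.
ΔP = [f·L/D + ΣK]·(ρV²/2) = [0.0345·3.65/0.00914 + 2.16]·(680·0.6477²/2) = [13.78 + 2.16]·142.7 = 2274 Pa.

ΔP ≈ 2270 Pa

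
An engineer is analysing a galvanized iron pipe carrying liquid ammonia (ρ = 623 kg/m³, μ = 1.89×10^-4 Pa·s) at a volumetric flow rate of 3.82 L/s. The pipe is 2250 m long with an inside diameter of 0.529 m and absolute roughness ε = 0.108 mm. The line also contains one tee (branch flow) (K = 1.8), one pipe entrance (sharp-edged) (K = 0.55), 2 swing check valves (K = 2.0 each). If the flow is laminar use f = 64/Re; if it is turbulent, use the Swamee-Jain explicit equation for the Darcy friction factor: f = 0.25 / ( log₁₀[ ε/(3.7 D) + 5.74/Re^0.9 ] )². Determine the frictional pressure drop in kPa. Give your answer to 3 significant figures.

Q = 3.82 L/s = 3.82/1000 = 0.00382 m³/s.
Cross-sectional area A = πD²/4 = π(0.529)²/4 = 0.2198 m²; mean velocity V = Q/A = 0.00382/0.2198 = 0.01738 m/s.
Reynolds number Re = ρVD/μ = 623 · 0.01738 · 0.529 / 0.000189 = 3.031e+04.
Re > 4000 → turbulent. Relative roughness ε/D = 0.000108/0.529 = 0.000204. Swamee-Jain: f = 0.25/(log₁₀[0.000204/3.7 + 5.74/3.031e+04^0.9])² = 0.25/(log₁₀[5.52e-05 + 0.000532])² = 0.25/(-3.232)² = 0.02394.
Total minor-loss coefficient ΣK = 1·1.8 + 1·0.55 + 2·2 = 6.35.
ΔP = [f·L/D + ΣK]·(ρV²/2) = [0.02394·2250/0.529 + 6.35]·(623·0.01738²/2) = [101.8 + 6.35]·0.0941 = 10.18 Pa.
ΔP = 10.18 Pa = 0.0102 kPa.

ΔP ≈ 0.0102 kPa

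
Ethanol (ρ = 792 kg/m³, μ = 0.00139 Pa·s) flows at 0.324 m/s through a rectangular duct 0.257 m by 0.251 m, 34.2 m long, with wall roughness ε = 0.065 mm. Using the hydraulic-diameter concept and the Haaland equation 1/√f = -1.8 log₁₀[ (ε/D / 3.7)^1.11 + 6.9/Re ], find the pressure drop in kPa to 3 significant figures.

Hydraulic diameter D_h = 4A/P = 4·(0.257·0.251)/(2·(0.257+0.251)) = 0.258/1.016 = 0.254 m.
Re = ρVD_h/μ = 792·0.324·0.254/0.00139 = 4.688e+04.
ε/D_h = 6.5e-05/0.254 = 0.000256; Haaland gives 1/√f = -1.8 log₁₀[2.41e-05+0.000147] = 6.779, so f = 0.02176.
ΔP = f(L/D_h)(ρV²/2) = 0.02176·34.2/0.254·41.57 = 121.8 Pa.
ΔP = 0.122 kPa.

ΔP ≈ 0.122 kPa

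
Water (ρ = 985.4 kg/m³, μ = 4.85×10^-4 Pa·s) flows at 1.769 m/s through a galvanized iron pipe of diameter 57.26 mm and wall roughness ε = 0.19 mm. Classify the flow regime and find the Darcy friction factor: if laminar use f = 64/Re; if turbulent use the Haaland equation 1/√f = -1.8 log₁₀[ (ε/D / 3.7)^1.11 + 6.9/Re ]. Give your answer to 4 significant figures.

f ≈ 0.02752

Re = ρVD/μ = 985.4·1.769·0.05726/0.000485 = 2.058e+05.
Re > 4000 → turbulent. ε/D = 0.00019/0.05726 = 0.00332; Haaland: 1/√f = -1.8 log₁₀[0.000414 + 3.35e-05] = 6.028, so f = 0.02752.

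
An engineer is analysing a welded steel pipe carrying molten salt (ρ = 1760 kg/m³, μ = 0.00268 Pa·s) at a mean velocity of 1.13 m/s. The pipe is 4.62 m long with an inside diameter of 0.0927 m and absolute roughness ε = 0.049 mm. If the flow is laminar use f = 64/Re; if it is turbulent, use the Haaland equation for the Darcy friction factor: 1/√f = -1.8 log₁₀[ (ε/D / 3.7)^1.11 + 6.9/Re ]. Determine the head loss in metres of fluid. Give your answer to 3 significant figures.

h_f ≈ 0.0689 m

Reynolds number Re = ρVD/μ = 1760 · 1.13 · 0.0927 / 0.00268 = 6.879e+04.
Re > 4000 → turbulent. Relative roughness ε/D = 4.9e-05/0.0927 = 0.000529. Haaland: 1/√f = -1.8 log₁₀[(0.000529/3.7)^1.11 + 6.9/6.879e+04] = -1.8 log₁₀[5.39e-05 + 0.0001] = 6.861, so f = 0.02124.
Darcy-Weisbach: ΔP = f(L/D)(ρV²/2) = 0.02124·(4.62/0.0927)·(1760·1.13²/2) = 0.02124·49.84·1124 = 1190 Pa.
Head loss h_f = ΔP/(ρg) = 1190/(1760·9.81) = 0.0689 m.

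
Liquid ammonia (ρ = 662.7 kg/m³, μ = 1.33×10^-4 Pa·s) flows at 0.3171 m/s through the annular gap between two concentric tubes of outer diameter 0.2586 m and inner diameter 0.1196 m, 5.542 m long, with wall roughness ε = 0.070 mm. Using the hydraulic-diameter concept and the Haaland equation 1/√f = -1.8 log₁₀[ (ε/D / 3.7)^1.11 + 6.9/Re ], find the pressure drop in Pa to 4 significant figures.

ΔP ≈ 24.59 Pa

Hydraulic diameter D_h = 4A/P = D_o - D_i = 0.2586 - 0.1196 = 0.139 m.
Re = ρVD_h/μ = 662.7·0.3171·0.139/0.000133 = 2.196e+05.
ε/D_h = 7e-05/0.139 = 0.000504; Haaland gives 1/√f = -1.8 log₁₀[5.11e-05+3.14e-05] = 7.35, so f = 0.01851.
ΔP = f(L/D_h)(ρV²/2) = 0.01851·5.542/0.139·33.32 = 24.59 Pa.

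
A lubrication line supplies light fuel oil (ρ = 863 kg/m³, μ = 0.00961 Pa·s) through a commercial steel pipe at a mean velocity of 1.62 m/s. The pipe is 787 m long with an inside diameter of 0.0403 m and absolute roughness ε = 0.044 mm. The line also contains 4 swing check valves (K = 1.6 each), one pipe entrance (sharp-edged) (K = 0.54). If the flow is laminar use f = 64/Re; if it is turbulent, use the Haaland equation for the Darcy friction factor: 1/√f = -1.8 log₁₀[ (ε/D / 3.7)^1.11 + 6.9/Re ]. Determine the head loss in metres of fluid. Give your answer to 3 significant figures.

h_f ≈ 97.7 m

Reynolds number Re = ρVD/μ = 863 · 1.62 · 0.0403 / 0.00961 = 5863.
Re > 4000 → turbulent. Relative roughness ε/D = 4.4e-05/0.0403 = 0.00109. Haaland: 1/√f = -1.8 log₁₀[(0.00109/3.7)^1.11 + 6.9/5863] = -1.8 log₁₀[0.000121 + 0.00118] = 5.196, so f = 0.03703.
Total minor-loss coefficient ΣK = 4·1.6 + 1·0.54 = 6.94.
ΔP = [f·L/D + ΣK]·(ρV²/2) = [0.03703·787/0.0403 + 6.94]·(863·1.62²/2) = [723.2 + 6.94]·1132 = 8.269e+05 Pa.
Head loss h_f = ΔP/(ρg) = 8.269e+05/(863·9.81) = 97.7 m.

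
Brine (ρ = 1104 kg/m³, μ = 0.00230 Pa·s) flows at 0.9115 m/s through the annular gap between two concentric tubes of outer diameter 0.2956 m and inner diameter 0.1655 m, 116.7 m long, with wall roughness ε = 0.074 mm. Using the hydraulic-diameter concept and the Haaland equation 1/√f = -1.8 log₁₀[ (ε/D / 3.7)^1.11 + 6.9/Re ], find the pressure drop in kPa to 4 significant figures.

Hydraulic diameter D_h = 4A/P = D_o - D_i = 0.2956 - 0.1655 = 0.1301 m.
Re = ρVD_h/μ = 1104·0.9115·0.1301/0.0023 = 5.692e+04.
ε/D_h = 7.4e-05/0.1301 = 0.000569; Haaland gives 1/√f = -1.8 log₁₀[5.85e-05+0.000121] = 6.742, so f = 0.022.
ΔP = f(L/D_h)(ρV²/2) = 0.022·116.7/0.1301·458.6 = 9051 Pa.
ΔP = 9.051 kPa.

ΔP ≈ 9.051 kPa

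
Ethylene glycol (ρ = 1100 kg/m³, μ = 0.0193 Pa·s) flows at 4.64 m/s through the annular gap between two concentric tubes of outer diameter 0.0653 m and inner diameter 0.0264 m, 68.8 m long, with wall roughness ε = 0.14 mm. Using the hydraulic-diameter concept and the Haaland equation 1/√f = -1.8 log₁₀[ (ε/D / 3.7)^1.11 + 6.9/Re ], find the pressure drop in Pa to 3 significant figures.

ΔP ≈ 743000 Pa

Hydraulic diameter D_h = 4A/P = D_o - D_i = 0.0653 - 0.0264 = 0.0389 m.
Re = ρVD_h/μ = 1100·4.64·0.0389/0.0193 = 1.029e+04.
ε/D_h = 0.00014/0.0389 = 0.0036; Haaland gives 1/√f = -1.8 log₁₀[0.000454+0.000671] = 5.308, so f = 0.03549.
ΔP = f(L/D_h)(ρV²/2) = 0.03549·68.8/0.0389·1.184e+04 = 7.432e+05 Pa.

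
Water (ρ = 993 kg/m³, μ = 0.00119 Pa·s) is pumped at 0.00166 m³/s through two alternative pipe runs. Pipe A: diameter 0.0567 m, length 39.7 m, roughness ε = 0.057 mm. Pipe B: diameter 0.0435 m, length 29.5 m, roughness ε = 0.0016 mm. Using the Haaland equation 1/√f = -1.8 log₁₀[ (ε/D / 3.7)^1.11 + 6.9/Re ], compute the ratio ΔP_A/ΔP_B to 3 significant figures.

ΔP_A/ΔP_B ≈ 0.418

Pipe A: V = Q/A = 0.00166/0.002525 = 0.6574 m/s; Re = 3.111e+04; ε/D = 0.00101; Haaland → f = 0.0255; ΔP_A = f(L/D)(ρV²/2) = 3832 Pa.
Pipe B: V = Q/A = 0.00166/0.001486 = 1.117 m/s; Re = 4.054e+04; ε/D = 3.68e-05; Haaland → f = 0.02181; ΔP_B = f(L/D)(ρV²/2) = 9161 Pa.
ΔP_A/ΔP_B = 3832/9161 = 0.418.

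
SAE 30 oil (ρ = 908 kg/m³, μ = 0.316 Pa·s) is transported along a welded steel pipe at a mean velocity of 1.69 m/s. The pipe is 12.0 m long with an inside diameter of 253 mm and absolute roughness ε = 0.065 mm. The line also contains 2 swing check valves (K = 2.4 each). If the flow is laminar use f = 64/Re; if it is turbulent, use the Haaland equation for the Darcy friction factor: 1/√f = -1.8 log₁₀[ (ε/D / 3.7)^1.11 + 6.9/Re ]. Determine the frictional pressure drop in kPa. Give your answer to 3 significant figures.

Reynolds number Re = ρVD/μ = 908 · 1.69 · 0.253 / 0.316 = 1229.
Re < 2300 → laminar flow, so f = 64/Re = 64/1229 = 0.05209 (the turbulent correlation is not needed).
Total minor-loss coefficient ΣK = 2·2.4 = 4.8.
ΔP = [f·L/D + ΣK]·(ρV²/2) = [0.05209·12/0.253 + 4.8]·(908·1.69²/2) = [2.471 + 4.8]·1297 = 9428 Pa.
ΔP = 9428 Pa = 9.43 kPa.

ΔP ≈ 9.43 kPa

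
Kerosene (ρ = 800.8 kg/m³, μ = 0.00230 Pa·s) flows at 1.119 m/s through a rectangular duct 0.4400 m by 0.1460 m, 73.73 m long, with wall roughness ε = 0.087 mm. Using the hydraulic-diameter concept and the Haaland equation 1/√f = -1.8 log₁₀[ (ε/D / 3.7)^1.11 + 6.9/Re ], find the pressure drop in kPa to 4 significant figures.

ΔP ≈ 3.385 kPa

Hydraulic diameter D_h = 4A/P = 4·(0.44·0.146)/(2·(0.44+0.146)) = 0.257/1.172 = 0.2192 m.
Re = ρVD_h/μ = 800.8·1.119·0.2192/0.0023 = 8.542e+04.
ε/D_h = 8.7e-05/0.2192 = 0.000397; Haaland gives 1/√f = -1.8 log₁₀[3.92e-05+8.08e-05] = 7.057, so f = 0.02008.
ΔP = f(L/D_h)(ρV²/2) = 0.02008·73.73/0.2192·501.4 = 3385 Pa.
ΔP = 3.385 kPa.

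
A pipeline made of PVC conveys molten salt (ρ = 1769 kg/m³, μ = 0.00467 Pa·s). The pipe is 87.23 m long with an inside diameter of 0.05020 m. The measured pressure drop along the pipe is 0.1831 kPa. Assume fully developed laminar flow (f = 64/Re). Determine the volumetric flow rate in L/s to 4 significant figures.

For laminar flow, f = 64/Re with Re = ρVD/μ, so Darcy-Weisbach reduces to ΔP = 32μLV/D². Solving for V: V = ΔP·D²/(32μL) = 183.1·(0.0502)²/(32·0.00467·87.23) = 0.0354 m/s.
Check: Re = ρVD/μ = 1769·0.0354·0.0502/0.00467 = 673.1 < 2300, so the laminar assumption holds.
Q = V·A = 0.0354·(π/4·0.0502²) = 7.006e-05 m³/s = 0.07006 L/s.

Q ≈ 0.07006 L/s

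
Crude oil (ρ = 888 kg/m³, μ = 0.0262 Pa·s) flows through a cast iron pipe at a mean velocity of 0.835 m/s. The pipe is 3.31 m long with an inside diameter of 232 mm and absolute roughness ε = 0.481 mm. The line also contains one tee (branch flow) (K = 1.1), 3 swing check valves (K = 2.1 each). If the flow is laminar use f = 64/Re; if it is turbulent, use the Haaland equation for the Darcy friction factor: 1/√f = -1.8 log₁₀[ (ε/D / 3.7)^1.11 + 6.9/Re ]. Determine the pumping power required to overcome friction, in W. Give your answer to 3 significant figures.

P ≈ 86.6 W

Reynolds number Re = ρVD/μ = 888 · 0.835 · 0.232 / 0.0262 = 6566.
Re > 4000 → turbulent. Relative roughness ε/D = 0.000481/0.232 = 0.00207. Haaland: 1/√f = -1.8 log₁₀[(0.00207/3.7)^1.11 + 6.9/6566] = -1.8 log₁₀[0.000246 + 0.00105] = 5.197, so f = 0.03703.
Total minor-loss coefficient ΣK = 1·1.1 + 3·2.1 = 7.4.
ΔP = [f·L/D + ΣK]·(ρV²/2) = [0.03703·3.31/0.232 + 7.4]·(888·0.835²/2) = [0.5283 + 7.4]·309.6 = 2454 Pa.
Q = V·A = 0.835·0.04227 = 0.0353 m³/s.
Pumping power P = QΔP = 0.0353·2454 = 86.63 W = 86.6 W.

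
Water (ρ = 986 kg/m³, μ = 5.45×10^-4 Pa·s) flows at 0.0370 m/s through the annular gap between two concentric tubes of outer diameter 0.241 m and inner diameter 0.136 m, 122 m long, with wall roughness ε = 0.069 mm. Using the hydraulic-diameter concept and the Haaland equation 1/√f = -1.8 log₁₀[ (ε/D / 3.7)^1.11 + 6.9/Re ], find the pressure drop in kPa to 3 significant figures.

ΔP ≈ 0.0273 kPa

Hydraulic diameter D_h = 4A/P = D_o - D_i = 0.241 - 0.136 = 0.105 m.
Re = ρVD_h/μ = 986·0.037·0.105/0.000545 = 7029.
ε/D_h = 6.9e-05/0.105 = 0.000657; Haaland gives 1/√f = -1.8 log₁₀[6.87e-05+0.000982] = 5.362, so f = 0.03479.
ΔP = f(L/D_h)(ρV²/2) = 0.03479·122/0.105·0.6749 = 27.28 Pa.
ΔP = 0.0273 kPa.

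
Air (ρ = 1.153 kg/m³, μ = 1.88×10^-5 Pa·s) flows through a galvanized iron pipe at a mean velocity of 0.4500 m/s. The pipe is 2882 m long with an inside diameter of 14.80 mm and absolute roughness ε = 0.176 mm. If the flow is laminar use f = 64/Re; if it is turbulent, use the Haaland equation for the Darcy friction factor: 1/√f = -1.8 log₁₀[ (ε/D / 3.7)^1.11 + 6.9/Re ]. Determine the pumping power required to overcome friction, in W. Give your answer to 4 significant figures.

P ≈ 0.2758 W

Reynolds number Re = ρVD/μ = 1.153 · 0.45 · 0.0148 / 1.88e-05 = 408.5.
Re < 2300 → laminar flow, so f = 64/Re = 64/408.5 = 0.1567 (the turbulent correlation is not needed).
Darcy-Weisbach: ΔP = f(L/D)(ρV²/2) = 0.1567·(2882/0.0148)·(1.153·0.45²/2) = 0.1567·1.947e+05·0.1167 = 3562 Pa.
Q = V·A = 0.45·0.000172 = 7.742e-05 m³/s.
Pumping power P = QΔP = 7.742e-05·3562 = 0.27575 W = 0.2758 W.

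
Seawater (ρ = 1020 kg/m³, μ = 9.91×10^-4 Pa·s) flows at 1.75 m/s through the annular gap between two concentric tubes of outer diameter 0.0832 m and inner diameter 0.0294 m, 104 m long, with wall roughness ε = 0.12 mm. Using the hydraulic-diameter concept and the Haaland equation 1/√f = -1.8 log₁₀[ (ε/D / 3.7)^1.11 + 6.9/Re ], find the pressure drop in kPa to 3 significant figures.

Hydraulic diameter D_h = 4A/P = D_o - D_i = 0.0832 - 0.0294 = 0.0538 m.
Re = ρVD_h/μ = 1020·1.75·0.0538/0.000991 = 9.691e+04.
ε/D_h = 0.00012/0.0538 = 0.00223; Haaland gives 1/√f = -1.8 log₁₀[0.000267+7.12e-05] = 6.248, so f = 0.02561.
ΔP = f(L/D_h)(ρV²/2) = 0.02561·104/0.0538·1562 = 7.734e+04 Pa.
ΔP = 77.3 kPa.

ΔP ≈ 77.3 kPa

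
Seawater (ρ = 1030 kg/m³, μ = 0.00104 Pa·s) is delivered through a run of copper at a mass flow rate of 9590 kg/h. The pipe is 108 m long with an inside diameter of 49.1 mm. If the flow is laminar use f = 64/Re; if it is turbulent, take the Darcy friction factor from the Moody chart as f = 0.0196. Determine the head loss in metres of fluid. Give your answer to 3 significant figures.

ṁ = 9590 kg/h = 9590/3600 = 2.664 kg/s.
A = πD²/4 = π(0.0491)²/4 = 0.001893 m²; mean velocity V = ṁ/(ρA) = 2.664/(1030 · 0.001893) = 1.366 m/s.
Reynolds number Re = ρVD/μ = 1030 · 1.366 · 0.0491 / 0.00104 = 6.642e+04.
Re > 4000 → turbulent; use the Moody-chart value f = 0.0196.
Darcy-Weisbach: ΔP = f(L/D)(ρV²/2) = 0.0196·(108/0.0491)·(1030·1.366²/2) = 0.0196·2200·960.9 = 4.142e+04 Pa.
Head loss h_f = ΔP/(ρg) = 4.142e+04/(1030·9.81) = 4.10 m.

h_f ≈ 4.10 m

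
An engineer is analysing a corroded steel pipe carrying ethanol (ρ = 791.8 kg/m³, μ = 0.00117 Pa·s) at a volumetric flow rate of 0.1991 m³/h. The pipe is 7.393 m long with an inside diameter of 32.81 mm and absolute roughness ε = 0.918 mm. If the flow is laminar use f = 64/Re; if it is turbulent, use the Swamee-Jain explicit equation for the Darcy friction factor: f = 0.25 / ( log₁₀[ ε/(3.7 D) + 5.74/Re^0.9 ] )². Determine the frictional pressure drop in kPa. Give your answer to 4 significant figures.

Q = 0.1991 m³/h = 0.1991/3600 = 5.531e-05 m³/s.
Cross-sectional area A = πD²/4 = π(0.03281)²/4 = 0.0008455 m²; mean velocity V = Q/A = 5.531e-05/0.0008455 = 0.06541 m/s.
Reynolds number Re = ρVD/μ = 791.8 · 0.06541 · 0.03281 / 0.00117 = 1452.
Re < 2300 → laminar flow, so f = 64/Re = 64/1452 = 0.04406 (the turbulent correlation is not needed).
Darcy-Weisbach: ΔP = f(L/D)(ρV²/2) = 0.04406·(7.393/0.03281)·(791.8·0.06541²/2) = 0.04406·225.3·1.694 = 16.82 Pa.
ΔP = 16.82 Pa = 0.01682 kPa.

ΔP ≈ 0.01682 kPa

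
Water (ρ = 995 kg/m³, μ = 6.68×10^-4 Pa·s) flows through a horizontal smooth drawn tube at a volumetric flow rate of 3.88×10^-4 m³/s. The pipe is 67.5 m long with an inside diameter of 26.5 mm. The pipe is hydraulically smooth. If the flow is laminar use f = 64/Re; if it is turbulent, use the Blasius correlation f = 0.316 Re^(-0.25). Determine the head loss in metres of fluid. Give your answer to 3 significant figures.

Cross-sectional area A = πD²/4 = π(0.0265)²/4 = 0.0005515 m²; mean velocity V = Q/A = 0.000388/0.0005515 = 0.7035 m/s.
Reynolds number Re = ρVD/μ = 995 · 0.7035 · 0.0265 / 0.000668 = 2.777e+04.
Re > 4000 → turbulent. Smooth-pipe (Blasius): f = 0.316 Re^(-0.25) = 0.316/(2.777e+04)^0.25 = 0.02448.
Darcy-Weisbach: ΔP = f(L/D)(ρV²/2) = 0.02448·(67.5/0.0265)·(995·0.7035²/2) = 0.02448·2547·246.2 = 1.535e+04 Pa.
Head loss h_f = ΔP/(ρg) = 1.535e+04/(995·9.81) = 1.57 m.

h_f ≈ 1.57 m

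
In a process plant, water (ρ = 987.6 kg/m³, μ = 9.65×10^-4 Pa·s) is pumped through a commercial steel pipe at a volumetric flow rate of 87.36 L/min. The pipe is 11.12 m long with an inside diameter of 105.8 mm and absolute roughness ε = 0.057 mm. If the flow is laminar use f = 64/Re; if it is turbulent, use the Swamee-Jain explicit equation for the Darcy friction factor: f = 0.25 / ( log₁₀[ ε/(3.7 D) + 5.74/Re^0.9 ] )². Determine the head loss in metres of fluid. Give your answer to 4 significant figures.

Q = 87.36 L/min = 87.36/60000 = 0.001456 m³/s.
Cross-sectional area A = πD²/4 = π(0.1058)²/4 = 0.008791 m²; mean velocity V = Q/A = 0.001456/0.008791 = 0.1656 m/s.
Reynolds number Re = ρVD/μ = 987.6 · 0.1656 · 0.1058 / 0.000965 = 1.793e+04.
Re > 4000 → turbulent. Relative roughness ε/D = 5.7e-05/0.1058 = 0.000539. Swamee-Jain: f = 0.25/(log₁₀[0.000539/3.7 + 5.74/1.793e+04^0.9])² = 0.25/(log₁₀[0.000146 + 0.000852])² = 0.25/(-3.001)² = 0.02776.
Darcy-Weisbach: ΔP = f(L/D)(ρV²/2) = 0.02776·(11.12/0.1058)·(987.6·0.1656²/2) = 0.02776·105.1·13.54 = 39.52 Pa.
Head loss h_f = ΔP/(ρg) = 39.52/(987.6·9.81) = 0.004079 m.

h_f ≈ 0.004079 m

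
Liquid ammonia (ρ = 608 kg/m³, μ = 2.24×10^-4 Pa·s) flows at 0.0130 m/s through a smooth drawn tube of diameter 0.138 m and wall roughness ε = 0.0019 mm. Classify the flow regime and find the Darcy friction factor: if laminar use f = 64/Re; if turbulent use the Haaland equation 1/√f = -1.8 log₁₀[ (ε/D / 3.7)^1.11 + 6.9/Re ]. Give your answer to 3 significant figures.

f ≈ 0.0380

Re = ρVD/μ = 608·0.013·0.138/0.000224 = 4869.
Re > 4000 → turbulent. ε/D = 1.9e-06/0.138 = 1.38e-05; Haaland: 1/√f = -1.8 log₁₀[9.41e-07 + 0.00142] = 5.127, so f = 0.03804.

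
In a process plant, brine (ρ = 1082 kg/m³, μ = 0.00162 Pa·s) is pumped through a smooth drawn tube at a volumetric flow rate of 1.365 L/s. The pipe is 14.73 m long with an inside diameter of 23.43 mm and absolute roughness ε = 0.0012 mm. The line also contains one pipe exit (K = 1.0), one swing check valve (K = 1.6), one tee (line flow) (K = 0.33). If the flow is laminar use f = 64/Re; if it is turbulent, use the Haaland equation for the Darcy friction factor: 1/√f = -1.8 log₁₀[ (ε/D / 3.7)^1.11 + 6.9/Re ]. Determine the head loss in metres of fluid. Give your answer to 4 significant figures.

Q = 1.365 L/s = 1.365/1000 = 0.001365 m³/s.
Cross-sectional area A = πD²/4 = π(0.02343)²/4 = 0.0004312 m²; mean velocity V = Q/A = 0.001365/0.0004312 = 3.166 m/s.
Reynolds number Re = ρVD/μ = 1082 · 3.166 · 0.02343 / 0.00162 = 4.954e+04.
Re > 4000 → turbulent. Relative roughness ε/D = 1.2e-06/0.02343 = 5.12e-05. Haaland: 1/√f = -1.8 log₁₀[(5.12e-05/3.7)^1.11 + 6.9/4.954e+04] = -1.8 log₁₀[4.04e-06 + 0.000139] = 6.919, so f = 0.02089.
Total minor-loss coefficient ΣK = 1·1 + 1·1.6 + 1·0.33 = 2.93.
ΔP = [f·L/D + ΣK]·(ρV²/2) = [0.02089·14.73/0.02343 + 2.93]·(1082·3.166²/2) = [13.13 + 2.93]·5422 = 8.71e+04 Pa.
Head loss h_f = ΔP/(ρg) = 8.71e+04/(1082·9.81) = 8.206 m.

h_f ≈ 8.206 m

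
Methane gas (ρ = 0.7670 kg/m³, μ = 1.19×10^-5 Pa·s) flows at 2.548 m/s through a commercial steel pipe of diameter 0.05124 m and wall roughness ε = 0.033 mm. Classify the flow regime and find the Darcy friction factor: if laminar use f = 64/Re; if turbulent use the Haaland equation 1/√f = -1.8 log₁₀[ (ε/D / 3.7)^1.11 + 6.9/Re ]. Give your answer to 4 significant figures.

Re = ρVD/μ = 0.767·2.548·0.05124/1.19e-05 = 8415.
Re > 4000 → turbulent. ε/D = 3.3e-05/0.05124 = 0.000644; Haaland: 1/√f = -1.8 log₁₀[6.72e-05 + 0.00082] = 5.494, so f = 0.03313.

f ≈ 0.03313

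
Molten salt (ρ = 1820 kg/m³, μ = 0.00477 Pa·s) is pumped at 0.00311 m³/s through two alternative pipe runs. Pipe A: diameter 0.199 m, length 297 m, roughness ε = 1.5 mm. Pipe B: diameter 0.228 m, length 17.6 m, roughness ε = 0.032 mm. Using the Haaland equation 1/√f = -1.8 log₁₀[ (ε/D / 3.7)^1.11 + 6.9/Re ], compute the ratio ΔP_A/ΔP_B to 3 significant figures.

ΔP_A/ΔP_B ≈ 40.1

Pipe A: V = Q/A = 0.00311/0.0311 = 0.09999 m/s; Re = 7592; ε/D = 0.00754; Haaland → f = 0.04195; ΔP_A = f(L/D)(ρV²/2) = 569.7 Pa.
Pipe B: V = Q/A = 0.00311/0.04083 = 0.07617 m/s; Re = 6627; ε/D = 0.00014; Haaland → f = 0.03482; ΔP_B = f(L/D)(ρV²/2) = 14.19 Pa.
ΔP_A/ΔP_B = 569.7/14.19 = 40.1.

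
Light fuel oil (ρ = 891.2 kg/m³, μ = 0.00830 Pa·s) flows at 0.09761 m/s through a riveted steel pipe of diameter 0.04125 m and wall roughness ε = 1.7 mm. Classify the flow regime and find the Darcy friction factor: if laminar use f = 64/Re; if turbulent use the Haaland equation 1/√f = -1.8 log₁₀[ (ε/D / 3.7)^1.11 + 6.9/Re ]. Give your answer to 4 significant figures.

f ≈ 0.1480

Re = ρVD/μ = 891.2·0.09761·0.04125/0.0083 = 432.3.
Re < 2300 → laminar, so f = 64/Re = 0.148 (roughness is irrelevant in laminar flow).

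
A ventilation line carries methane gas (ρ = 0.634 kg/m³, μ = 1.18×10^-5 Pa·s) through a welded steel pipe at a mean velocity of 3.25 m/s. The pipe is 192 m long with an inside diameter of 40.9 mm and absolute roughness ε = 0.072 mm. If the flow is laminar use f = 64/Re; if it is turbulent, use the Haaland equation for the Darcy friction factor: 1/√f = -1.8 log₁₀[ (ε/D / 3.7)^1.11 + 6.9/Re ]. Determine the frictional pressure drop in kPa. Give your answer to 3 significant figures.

Reynolds number Re = ρVD/μ = 0.634 · 3.25 · 0.0409 / 1.18e-05 = 7142.
Re > 4000 → turbulent. Relative roughness ε/D = 7.2e-05/0.0409 = 0.00176. Haaland: 1/√f = -1.8 log₁₀[(0.00176/3.7)^1.11 + 6.9/7142] = -1.8 log₁₀[0.000205 + 0.000966] = 5.276, so f = 0.03592.
Darcy-Weisbach: ΔP = f(L/D)(ρV²/2) = 0.03592·(192/0.0409)·(0.634·3.25²/2) = 0.03592·4694·3.348 = 564.6 Pa.
ΔP = 564.6 Pa = 0.565 kPa.

ΔP ≈ 0.565 kPa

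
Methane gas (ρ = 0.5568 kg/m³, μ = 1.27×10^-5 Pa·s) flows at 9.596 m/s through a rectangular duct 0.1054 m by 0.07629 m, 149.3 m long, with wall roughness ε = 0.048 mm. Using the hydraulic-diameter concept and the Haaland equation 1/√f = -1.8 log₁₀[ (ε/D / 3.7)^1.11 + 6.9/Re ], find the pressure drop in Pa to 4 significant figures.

ΔP ≈ 1019 Pa

Hydraulic diameter D_h = 4A/P = 4·(0.1054·0.07629)/(2·(0.1054+0.07629)) = 0.03216/0.3634 = 0.08851 m.
Re = ρVD_h/μ = 0.5568·9.596·0.08851/1.27e-05 = 3.724e+04.
ε/D_h = 4.8e-05/0.08851 = 0.000542; Haaland gives 1/√f = -1.8 log₁₀[5.55e-05+0.000185] = 6.513, so f = 0.02357.
ΔP = f(L/D_h)(ρV²/2) = 0.02357·149.3/0.08851·25.64 = 1019 Pa.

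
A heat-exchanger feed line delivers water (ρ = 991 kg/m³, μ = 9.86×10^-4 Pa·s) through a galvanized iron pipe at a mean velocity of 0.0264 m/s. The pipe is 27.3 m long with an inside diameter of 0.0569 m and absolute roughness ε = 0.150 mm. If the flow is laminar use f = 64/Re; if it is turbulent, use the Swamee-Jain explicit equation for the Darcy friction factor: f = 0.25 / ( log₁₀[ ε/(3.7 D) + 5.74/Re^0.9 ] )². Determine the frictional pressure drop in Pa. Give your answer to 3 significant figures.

Reynolds number Re = ρVD/μ = 991 · 0.0264 · 0.0569 / 0.000986 = 1510.
Re < 2300 → laminar flow, so f = 64/Re = 64/1510 = 0.04239 (the turbulent correlation is not needed).
Darcy-Weisbach: ΔP = f(L/D)(ρV²/2) = 0.04239·(27.3/0.0569)·(991·0.0264²/2) = 0.04239·479.8·0.3453 = 7.024 Pa.

ΔP ≈ 7.02 Pa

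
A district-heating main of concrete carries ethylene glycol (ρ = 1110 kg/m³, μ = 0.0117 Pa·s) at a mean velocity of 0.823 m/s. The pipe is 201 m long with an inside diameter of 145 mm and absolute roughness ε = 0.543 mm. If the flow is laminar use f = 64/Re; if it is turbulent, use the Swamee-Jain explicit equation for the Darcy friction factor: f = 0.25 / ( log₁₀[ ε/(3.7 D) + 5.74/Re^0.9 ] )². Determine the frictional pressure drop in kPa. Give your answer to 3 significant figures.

Reynolds number Re = ρVD/μ = 1110 · 0.823 · 0.145 / 0.0117 = 1.132e+04.
Re > 4000 → turbulent. Relative roughness ε/D = 0.000543/0.145 = 0.00374. Swamee-Jain: f = 0.25/(log₁₀[0.00374/3.7 + 5.74/1.132e+04^0.9])² = 0.25/(log₁₀[0.00101 + 0.00129])² = 0.25/(-2.638)² = 0.03593.
Darcy-Weisbach: ΔP = f(L/D)(ρV²/2) = 0.03593·(201/0.145)·(1110·0.823²/2) = 0.03593·1386·375.9 = 1.872e+04 Pa.
ΔP = 1.872e+04 Pa = 18.7 kPa.

ΔP ≈ 18.7 kPa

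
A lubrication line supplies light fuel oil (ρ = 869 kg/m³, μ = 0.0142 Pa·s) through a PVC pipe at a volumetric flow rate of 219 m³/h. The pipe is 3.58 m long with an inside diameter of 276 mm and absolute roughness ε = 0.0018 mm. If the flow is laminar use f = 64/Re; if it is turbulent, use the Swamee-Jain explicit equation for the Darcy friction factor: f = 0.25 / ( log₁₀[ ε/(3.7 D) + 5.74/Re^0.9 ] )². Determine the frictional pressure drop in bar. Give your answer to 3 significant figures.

Q = 219 m³/h = 219/3600 = 0.06083 m³/s.
Cross-sectional area A = πD²/4 = π(0.276)²/4 = 0.05983 m²; mean velocity V = Q/A = 0.06083/0.05983 = 1.017 m/s.
Reynolds number Re = ρVD/μ = 869 · 1.017 · 0.276 / 0.0142 = 1.717e+04.
Re > 4000 → turbulent. Relative roughness ε/D = 1.8e-06/0.276 = 6.52e-06. Swamee-Jain: f = 0.25/(log₁₀[6.52e-06/3.7 + 5.74/1.717e+04^0.9])² = 0.25/(log₁₀[1.76e-06 + 0.000886])² = 0.25/(-3.052)² = 0.02685.
Darcy-Weisbach: ΔP = f(L/D)(ρV²/2) = 0.02685·(3.58/0.276)·(869·1.017²/2) = 0.02685·12.97·449.2 = 156.4 Pa.
ΔP = 156.4 Pa = 0.00156 bar.

ΔP ≈ 0.00156 bar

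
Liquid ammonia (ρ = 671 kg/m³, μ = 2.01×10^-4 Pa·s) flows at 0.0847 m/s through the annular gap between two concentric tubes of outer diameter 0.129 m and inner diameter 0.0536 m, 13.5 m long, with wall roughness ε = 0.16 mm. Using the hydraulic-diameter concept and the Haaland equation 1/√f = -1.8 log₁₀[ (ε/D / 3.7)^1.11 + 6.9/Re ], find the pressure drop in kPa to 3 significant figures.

ΔP ≈ 0.0127 kPa

Hydraulic diameter D_h = 4A/P = D_o - D_i = 0.129 - 0.0536 = 0.0754 m.
Re = ρVD_h/μ = 671·0.0847·0.0754/0.000201 = 2.132e+04.
ε/D_h = 0.00016/0.0754 = 0.00212; Haaland gives 1/√f = -1.8 log₁₀[0.000252+0.000324] = 5.831, so f = 0.02941.
ΔP = f(L/D_h)(ρV²/2) = 0.02941·13.5/0.0754·2.407 = 12.67 Pa.
ΔP = 0.0127 kPa.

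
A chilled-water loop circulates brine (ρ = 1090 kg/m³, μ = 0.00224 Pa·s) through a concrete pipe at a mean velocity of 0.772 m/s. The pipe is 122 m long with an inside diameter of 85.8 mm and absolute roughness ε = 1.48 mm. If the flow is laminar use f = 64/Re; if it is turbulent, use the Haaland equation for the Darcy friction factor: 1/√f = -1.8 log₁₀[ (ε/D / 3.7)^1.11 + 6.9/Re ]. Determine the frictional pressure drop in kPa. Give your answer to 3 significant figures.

Reynolds number Re = ρVD/μ = 1090 · 0.772 · 0.0858 / 0.00224 = 3.223e+04.
Re > 4000 → turbulent. Relative roughness ε/D = 0.00148/0.0858 = 0.0172. Haaland: 1/√f = -1.8 log₁₀[(0.0172/3.7)^1.11 + 6.9/3.223e+04] = -1.8 log₁₀[0.00258 + 0.000214] = 4.596, so f = 0.04734.
Darcy-Weisbach: ΔP = f(L/D)(ρV²/2) = 0.04734·(122/0.0858)·(1090·0.772²/2) = 0.04734·1422·324.8 = 2.187e+04 Pa.
ΔP = 2.187e+04 Pa = 21.9 kPa.

ΔP ≈ 21.9 kPa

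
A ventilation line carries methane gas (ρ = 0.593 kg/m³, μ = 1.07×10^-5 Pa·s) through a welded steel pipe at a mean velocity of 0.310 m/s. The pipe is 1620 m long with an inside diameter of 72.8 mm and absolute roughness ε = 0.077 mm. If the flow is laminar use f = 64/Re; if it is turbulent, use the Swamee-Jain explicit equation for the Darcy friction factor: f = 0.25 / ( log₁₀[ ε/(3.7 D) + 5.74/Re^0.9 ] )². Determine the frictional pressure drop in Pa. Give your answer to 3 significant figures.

ΔP ≈ 32.4 Pa

Reynolds number Re = ρVD/μ = 0.593 · 0.31 · 0.0728 / 1.07e-05 = 1251.
Re < 2300 → laminar flow, so f = 64/Re = 64/1251 = 0.05117 (the turbulent correlation is not needed).
Darcy-Weisbach: ΔP = f(L/D)(ρV²/2) = 0.05117·(1620/0.0728)·(0.593·0.31²/2) = 0.05117·2.225e+04·0.02849 = 32.44 Pa.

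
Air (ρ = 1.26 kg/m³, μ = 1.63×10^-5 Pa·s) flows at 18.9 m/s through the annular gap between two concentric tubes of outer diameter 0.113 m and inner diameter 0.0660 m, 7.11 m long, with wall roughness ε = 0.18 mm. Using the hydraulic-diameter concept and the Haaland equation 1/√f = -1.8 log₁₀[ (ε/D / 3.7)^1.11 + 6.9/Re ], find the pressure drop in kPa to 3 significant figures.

Hydraulic diameter D_h = 4A/P = D_o - D_i = 0.113 - 0.066 = 0.047 m.
Re = ρVD_h/μ = 1.26·18.9·0.047/1.63e-05 = 6.867e+04.
ε/D_h = 0.00018/0.047 = 0.00383; Haaland gives 1/√f = -1.8 log₁₀[0.000486+0.0001] = 5.817, so f = 0.02955.
ΔP = f(L/D_h)(ρV²/2) = 0.02955·7.11/0.047·225 = 1006 Pa.
ΔP = 1.01 kPa.

ΔP ≈ 1.01 kPa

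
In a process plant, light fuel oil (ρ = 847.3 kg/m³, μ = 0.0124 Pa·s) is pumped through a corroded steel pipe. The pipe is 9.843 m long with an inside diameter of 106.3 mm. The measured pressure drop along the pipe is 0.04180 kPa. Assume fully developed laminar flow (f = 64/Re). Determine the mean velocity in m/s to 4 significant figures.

V ≈ 0.1209 m/s

For laminar flow, f = 64/Re with Re = ρVD/μ, so Darcy-Weisbach reduces to ΔP = 32μLV/D². Solving for V: V = ΔP·D²/(32μL) = 41.8·(0.1063)²/(32·0.0124·9.843) = 0.1209 m/s.
Check: Re = ρVD/μ = 847.3·0.1209·0.1063/0.0124 = 878.4 < 2300, so the laminar assumption holds.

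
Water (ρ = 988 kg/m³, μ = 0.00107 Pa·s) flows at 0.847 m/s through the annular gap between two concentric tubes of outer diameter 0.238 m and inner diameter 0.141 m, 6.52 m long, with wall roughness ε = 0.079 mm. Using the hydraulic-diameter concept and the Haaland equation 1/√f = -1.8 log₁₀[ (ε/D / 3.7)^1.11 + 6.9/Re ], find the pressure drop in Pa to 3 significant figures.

Hydraulic diameter D_h = 4A/P = D_o - D_i = 0.238 - 0.141 = 0.097 m.
Re = ρVD_h/μ = 988·0.847·0.097/0.00107 = 7.586e+04.
ε/D_h = 7.9e-05/0.097 = 0.000814; Haaland gives 1/√f = -1.8 log₁₀[8.72e-05+9.1e-05] = 6.749, so f = 0.02196.
ΔP = f(L/D_h)(ρV²/2) = 0.02196·6.52/0.097·354.4 = 523 Pa.

ΔP ≈ 523 Pa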